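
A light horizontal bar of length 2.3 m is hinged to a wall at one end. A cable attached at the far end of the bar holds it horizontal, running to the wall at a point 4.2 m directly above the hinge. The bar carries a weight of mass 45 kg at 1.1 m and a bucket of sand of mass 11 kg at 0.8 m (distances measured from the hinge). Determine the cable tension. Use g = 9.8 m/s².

T ≈ 283 N

Choose the hinge as the axis so the unknown hinge reaction has zero arm there.
Weight: 45 × 9.8 = 441 N down at 1.1 m → arm 1.1 m, τ = 441 × 1.1 = 485.1 N·m clockwise.
Bucket of sand: 11 × 9.8 = 107.8 N down at 0.8 m → arm 0.8 m, τ = 107.8 × 0.8 = 86.24 N·m clockwise.
Total clockwise load moment = 571.3 N·m.
The cable tension T acts at 2.3 m; only its component perpendicular to the bar, T sinθ, produces torque. sinθ = h/√(h²+d²) = 4.2/√(4.2²+2.3²) = 0.8771.
Balancing moments: T × 2.3 × 0.8771 = 571.3, giving T = 571.3 / 2.017 = 283 N.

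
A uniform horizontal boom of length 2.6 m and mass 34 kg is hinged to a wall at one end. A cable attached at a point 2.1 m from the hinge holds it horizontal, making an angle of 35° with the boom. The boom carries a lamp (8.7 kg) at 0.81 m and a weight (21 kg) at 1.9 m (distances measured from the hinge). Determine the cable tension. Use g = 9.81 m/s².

Take moments about the hinge.
Beam weight: 34 × 9.81 = 333.5 N down at 1.3 m → arm 1.3 m, τ = 333.5 × 1.3 = 433.6 N·m clockwise.
Lamp: 8.7 × 9.81 = 85.35 N down at 0.81 m → arm 0.81 m, τ = 85.35 × 0.81 = 69.13 N·m clockwise.
Weight: 21 × 9.81 = 206 N down at 1.9 m → arm 1.9 m, τ = 206 × 1.9 = 391.4 N·m clockwise.
Total clockwise load moment = 894.1 N·m.
The cable tension T acts at 2.1 m; only its component perpendicular to the boom, T sinθ, produces torque. sin 35° = 0.5736.
For rotational equilibrium, T × 2.1 × 0.5736 = 894.1, so T = 894.1 / 1.205 = 742 N.

T ≈ 742 N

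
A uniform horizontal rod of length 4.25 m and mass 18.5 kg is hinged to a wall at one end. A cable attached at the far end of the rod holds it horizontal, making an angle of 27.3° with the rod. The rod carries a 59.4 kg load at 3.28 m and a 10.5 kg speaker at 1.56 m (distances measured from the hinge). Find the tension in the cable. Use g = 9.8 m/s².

Taking torques about the hinge:
Beam weight: 18.5 × 9.8 = 181.3 N down at 2.125 m → arm 2.125 m, τ = 181.3 × 2.125 = 385.3 N·m clockwise.
Load: 59.4 × 9.8 = 582.1 N down at 3.28 m → arm 3.28 m, τ = 582.1 × 3.28 = 1909 N·m clockwise.
Speaker: 10.5 × 9.8 = 102.9 N down at 1.56 m → arm 1.56 m, τ = 102.9 × 1.56 = 160.5 N·m clockwise.
Total clockwise load moment = 2455 N·m.
The cable tension T acts at 4.25 m; only its component perpendicular to the rod, T sinθ, produces torque. sin 27.3° = 0.4586.
For rotational equilibrium, T × 4.25 × 0.4586 = 2455, so T = 2455 / 1.949 = 1260 N.

T ≈ 1260 N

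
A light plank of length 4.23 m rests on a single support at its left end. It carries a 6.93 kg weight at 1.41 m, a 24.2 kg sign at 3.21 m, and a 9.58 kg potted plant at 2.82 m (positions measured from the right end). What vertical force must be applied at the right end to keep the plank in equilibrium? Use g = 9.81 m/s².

Choose the left end as the axis so the unknown pivot reaction has zero arm there.
Weight: 6.93 × 9.81 = 67.98 N down at 1.41 m → arm 2.82 m, τ = 67.98 × 2.82 = 191.7 N·m clockwise.
Sign: 24.2 × 9.81 = 237.4 N down at 3.21 m → arm 1.02 m, τ = 237.4 × 1.02 = 242.1 N·m clockwise.
Potted plant: 9.58 × 9.81 = 93.98 N down at 2.82 m → arm 1.41 m, τ = 93.98 × 1.41 = 132.5 N·m clockwise.
Net moment of the loads = 566.3 N·m clockwise.
The upward force F acts at the right end, arm 4.23 m, giving F × 4.23 counterclockwise.
Balancing moments: F × 4.23 = 566.3, giving F = 566.3 / 4.23 = 134 N.

F ≈ 134 N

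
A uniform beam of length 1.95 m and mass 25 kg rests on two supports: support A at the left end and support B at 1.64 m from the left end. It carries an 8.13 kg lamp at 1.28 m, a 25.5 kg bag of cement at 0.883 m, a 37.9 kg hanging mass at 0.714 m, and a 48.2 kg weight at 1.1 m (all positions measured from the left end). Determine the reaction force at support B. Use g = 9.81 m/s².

R_B ≈ 822 N

Take moments about support A.
Beam weight: 25 × 9.81 = 245.2 N down at 0.975 m → arm 0.975 m, τ = 245.2 × 0.975 = 239.1 N·m clockwise.
Lamp: 8.13 × 9.81 = 79.76 N down at 1.28 m → arm 1.28 m, τ = 79.76 × 1.28 = 102.1 N·m clockwise.
Bag of cement: 25.5 × 9.81 = 250.2 N down at 0.883 m → arm 0.883 m, τ = 250.2 × 0.883 = 220.9 N·m clockwise.
Hanging mass: 37.9 × 9.81 = 371.8 N down at 0.714 m → arm 0.714 m, τ = 371.8 × 0.714 = 265.5 N·m clockwise.
Weight: 48.2 × 9.81 = 472.8 N down at 1.1 m → arm 1.1 m, τ = 472.8 × 1.1 = 520.1 N·m clockwise.
Net load moment about support A = 1348 N·m clockwise.
Reaction R at support B is upward at 1.64 m, arm 1.64 m → moment R × 1.64 counterclockwise.
For rotational equilibrium, R × 1.64 = 1348, so R = 822 N.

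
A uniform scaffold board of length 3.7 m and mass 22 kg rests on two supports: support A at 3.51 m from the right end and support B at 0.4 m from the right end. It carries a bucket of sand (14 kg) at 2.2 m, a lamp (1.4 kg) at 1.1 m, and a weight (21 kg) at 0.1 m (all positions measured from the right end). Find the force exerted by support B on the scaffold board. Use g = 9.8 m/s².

Sum moments about support A (its reaction then has zero moment arm).
Beam weight: 22 × 9.8 = 215.6 N down at 1.85 m → arm 1.66 m, τ = 215.6 × 1.66 = 357.9 N·m clockwise.
Bucket of sand: 14 × 9.8 = 137.2 N down at 2.2 m → arm 1.31 m, τ = 137.2 × 1.31 = 179.7 N·m clockwise.
Lamp: 1.4 × 9.8 = 13.72 N down at 1.1 m → arm 2.41 m, τ = 13.72 × 2.41 = 33.07 N·m clockwise.
Weight: 21 × 9.8 = 205.8 N down at 0.1 m → arm 3.41 m, τ = 205.8 × 3.41 = 701.8 N·m clockwise.
Net load moment about support A = 1272 N·m clockwise.
Reaction R at support B is upward at 0.4 m, arm 3.11 m → moment R × 3.11 counterclockwise.
Balancing moments: R × 3.11 = 1272, giving R = 409 N.

R_B ≈ 409 N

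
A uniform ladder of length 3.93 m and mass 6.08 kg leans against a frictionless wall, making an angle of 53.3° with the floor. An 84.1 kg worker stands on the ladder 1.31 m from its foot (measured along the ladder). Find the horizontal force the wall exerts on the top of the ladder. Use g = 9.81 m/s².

Choose the foot of the ladder as the axis so the floor normal and friction both act there and drop out.
Ladder weight 6.08×9.81 = 59.64 N acts at 1.965 m along the ladder; its horizontal arm is 1.965·cos53.3° = 1.174 m → τ = 70.02 N·m clockwise.
Worker: 84.1×9.81 = 825 N at 1.31 m → arm 0.7829 m → τ = 645.9 N·m clockwise.
Wall normal N acts horizontally at the top; its moment arm is the height L sinθ = 3.93·sin53.3° = 3.151 m, counterclockwise.
Στ = 0 ⇒ N × 3.151 = 715.9 ⇒ N = 227 N.

N_wall ≈ 227 N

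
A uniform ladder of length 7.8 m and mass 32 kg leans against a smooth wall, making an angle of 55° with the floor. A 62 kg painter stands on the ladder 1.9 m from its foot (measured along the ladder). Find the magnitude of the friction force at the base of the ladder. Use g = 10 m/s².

Sum moments about the foot of the ladder (the floor normal and friction both act there and drop out).
Ladder weight 32×10 = 320 N acts at 3.9 m along the ladder; its horizontal arm is 3.9·cos55° = 2.237 m → τ = 715.8 N·m clockwise.
Painter: 62×10 = 620 N at 1.9 m → arm 1.09 m → τ = 675.8 N·m clockwise.
Wall normal N acts horizontally at the top; its moment arm is the height L sinθ = 7.8·sin55° = 6.389 m, counterclockwise.
Στ = 0 ⇒ N × 6.389 = 1392 ⇒ N = 218 N.
ΣFx = 0: friction at the foot balances the wall's push, so f = N_wall = 218 N.

f ≈ 218 N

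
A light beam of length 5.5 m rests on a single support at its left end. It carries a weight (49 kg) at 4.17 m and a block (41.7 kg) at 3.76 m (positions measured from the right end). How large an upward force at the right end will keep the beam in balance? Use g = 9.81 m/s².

Take moments about the left end.
Weight: 49 × 9.81 = 480.7 N down at 4.17 m → arm 1.33 m, τ = 480.7 × 1.33 = 639.3 N·m clockwise.
Block: 41.7 × 9.81 = 409.1 N down at 3.76 m → arm 1.74 m, τ = 409.1 × 1.74 = 711.8 N·m clockwise.
Net moment of the loads = 1351 N·m clockwise.
The upward force F acts at the right end, arm 5.5 m, giving F × 5.5 counterclockwise.
For rotational equilibrium, F × 5.5 = 1351, so F = 1351 / 5.5 = 246 N.

F ≈ 246 N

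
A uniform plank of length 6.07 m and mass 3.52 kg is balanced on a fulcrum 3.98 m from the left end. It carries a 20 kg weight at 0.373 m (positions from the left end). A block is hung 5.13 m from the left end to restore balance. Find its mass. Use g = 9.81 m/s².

Choose the fulcrum (at 3.98 m from the left end) as the axis so the support reaction has zero arm there.
Beam weight: 3.52 × 9.81 = 34.53 N down at 3.035 m → arm 0.945 m, τ = 34.53 × 0.945 = 32.63 N·m counterclockwise.
Weight: 20 × 9.81 = 196.2 N down at 0.373 m → arm 3.607 m, τ = 196.2 × 3.607 = 707.7 N·m counterclockwise.
Net moment of known loads = 740.3 N·m counterclockwise.
An unknown mass m at 5.13 m has arm 1.15 m; its moment is m·g·1.15 clockwise.
Setting net torque to zero: m × 9.81 × 1.15 = 740.3 → m = 740.3 / (9.81 × 1.15) = 65.6 kg.

m ≈ 65.6 kg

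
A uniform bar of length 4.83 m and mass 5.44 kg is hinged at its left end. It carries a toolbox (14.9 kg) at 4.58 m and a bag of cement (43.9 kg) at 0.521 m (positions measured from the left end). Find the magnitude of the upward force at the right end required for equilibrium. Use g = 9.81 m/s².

About the left end:
Beam weight: 5.44 × 9.81 = 53.37 N down at 2.415 m → arm 2.415 m, τ = 53.37 × 2.415 = 128.9 N·m clockwise.
Toolbox: 14.9 × 9.81 = 146.2 N down at 4.58 m → arm 4.58 m, τ = 146.2 × 4.58 = 669.6 N·m clockwise.
Bag of cement: 43.9 × 9.81 = 430.7 N down at 0.521 m → arm 0.521 m, τ = 430.7 × 0.521 = 224.4 N·m clockwise.
Net moment of the loads = 1023 N·m clockwise.
The upward force F acts at the right end, arm 4.83 m, giving F × 4.83 counterclockwise.
Balancing moments: F × 4.83 = 1023, giving F = 1023 / 4.83 = 212 N.

F ≈ 212 N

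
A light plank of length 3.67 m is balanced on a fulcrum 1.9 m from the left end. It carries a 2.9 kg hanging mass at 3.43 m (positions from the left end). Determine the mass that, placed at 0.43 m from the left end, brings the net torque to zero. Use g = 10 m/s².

Choose the fulcrum (at 1.9 m from the left end) as the axis so the support reaction has zero arm there.
Hanging mass: 2.9 × 10 = 29 N down at 3.43 m → arm 1.53 m, τ = 29 × 1.53 = 44.37 N·m clockwise.
Net moment of known loads = 44.37 N·m clockwise.
An unknown mass m at 0.43 m has arm 1.47 m; its moment is m·g·1.47 counterclockwise.
Setting net torque to zero: m × 10 × 1.47 = 44.37 → m = 44.37 / (10 × 1.47) = 3.02 kg.

m ≈ 3.02 kg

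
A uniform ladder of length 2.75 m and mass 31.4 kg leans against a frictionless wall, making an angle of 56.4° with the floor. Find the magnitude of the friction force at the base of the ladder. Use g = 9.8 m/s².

f ≈ 102 N

Take moments about the foot of the ladder.
Ladder weight 31.4×9.8 = 307.7 N acts at 1.375 m along the ladder; its horizontal arm is 1.375·cos56.4° = 0.7609 m → τ = 234.1 N·m clockwise.
Wall normal N acts horizontally at the top; its moment arm is the height L sinθ = 2.75·sin56.4° = 2.291 m, counterclockwise.
For rotational equilibrium, N × 2.291 = 234.1, so N = 102 N.
ΣFx = 0: friction at the foot balances the wall's push, so f = N_wall = 102 N.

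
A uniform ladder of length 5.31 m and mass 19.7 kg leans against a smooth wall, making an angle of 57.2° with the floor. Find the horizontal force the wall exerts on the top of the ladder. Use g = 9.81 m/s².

N_wall ≈ 62.3 N

About the foot of the ladder:
Ladder weight 19.7×9.81 = 193.3 N acts at 2.655 m along the ladder; its horizontal arm is 2.655·cos57.2° = 1.438 m → τ = 278 N·m clockwise.
Wall normal N acts horizontally at the top; its moment arm is the height L sinθ = 5.31·sin57.2° = 4.463 m, counterclockwise.
Στ = 0 ⇒ N × 4.463 = 278 ⇒ N = 62.3 N.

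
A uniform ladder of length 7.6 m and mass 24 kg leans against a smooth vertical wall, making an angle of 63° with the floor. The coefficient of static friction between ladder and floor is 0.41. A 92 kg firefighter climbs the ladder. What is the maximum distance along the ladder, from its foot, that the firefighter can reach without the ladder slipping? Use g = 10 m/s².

d ≈ 6.72 m

Sum moments about the foot of the ladder (the floor normal and friction both act there and drop out).
Ladder weight 24×10 = 240 N acts at 3.8 m along the ladder; its horizontal arm is 3.8·cos63° = 1.725 m → τ = 414 N·m clockwise.
Firefighter weight 92×10 = 920 N at distance d → arm d·cos63° → τ = 920·d·0.454 clockwise.
Wall normal N at the top has arm L sinθ = 6.772 m counterclockwise, so Στ = 0 gives N·6.772 = 414 + 417.7·d.
ΣFy = 0 ⇒ N_floor = 1160 N, so the maximum friction is μ_s·N_floor = 0.41×1160 = 475.6 N. ΣFx = 0 ⇒ N_wall = f, so at the slipping point N = 475.6 N.
Substituting: 475.6×6.772 = 414 + 417.7·d ⇒ d = (3221 − 414) / 417.7 = 6.72 m.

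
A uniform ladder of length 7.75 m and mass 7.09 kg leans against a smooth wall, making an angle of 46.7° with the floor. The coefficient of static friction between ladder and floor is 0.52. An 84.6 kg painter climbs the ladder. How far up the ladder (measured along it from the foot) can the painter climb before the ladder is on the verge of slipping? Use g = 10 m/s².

d ≈ 4.31 m

Take moments about the foot of the ladder.
Ladder weight 7.09×10 = 70.9 N acts at 3.875 m along the ladder; its horizontal arm is 3.875·cos46.7° = 2.658 m → τ = 188.5 N·m clockwise.
Painter weight 84.6×10 = 846 N at distance d → arm d·cos46.7° → τ = 846·d·0.6858 clockwise.
Wall normal N at the top has arm L sinθ = 5.64 m counterclockwise, so Στ = 0 gives N·5.64 = 188.5 + 580.2·d.
ΣFy = 0 ⇒ N_floor = 916.9 N, so the maximum friction is μ_s·N_floor = 0.52×916.9 = 476.8 N. ΣFx = 0 ⇒ N_wall = f, so at the slipping point N = 476.8 N.
Substituting: 476.8×5.64 = 188.5 + 580.2·d ⇒ d = (2689 − 188.5) / 580.2 = 4.31 m.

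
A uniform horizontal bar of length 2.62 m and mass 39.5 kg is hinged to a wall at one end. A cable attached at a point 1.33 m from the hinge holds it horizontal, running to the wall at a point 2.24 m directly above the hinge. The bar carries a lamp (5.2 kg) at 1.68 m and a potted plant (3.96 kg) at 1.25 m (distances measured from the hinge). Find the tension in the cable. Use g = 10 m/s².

About the hinge:
Beam weight: 39.5 × 10 = 395 N down at 1.31 m → arm 1.31 m, τ = 395 × 1.31 = 517.5 N·m clockwise.
Lamp: 5.2 × 10 = 52 N down at 1.68 m → arm 1.68 m, τ = 52 × 1.68 = 87.36 N·m clockwise.
Potted plant: 3.96 × 10 = 39.6 N down at 1.25 m → arm 1.25 m, τ = 39.6 × 1.25 = 49.5 N·m clockwise.
Total clockwise load moment = 654.4 N·m.
The cable tension T acts at 1.33 m; only its component perpendicular to the bar, T sinθ, produces torque. sinθ = h/√(h²+d²) = 2.24/√(2.24²+1.33²) = 0.8599.
Στ = 0 ⇒ T × 1.33 × 0.8599 = 654.4 ⇒ T = 654.4 / 1.144 = 572 N.

T ≈ 572 N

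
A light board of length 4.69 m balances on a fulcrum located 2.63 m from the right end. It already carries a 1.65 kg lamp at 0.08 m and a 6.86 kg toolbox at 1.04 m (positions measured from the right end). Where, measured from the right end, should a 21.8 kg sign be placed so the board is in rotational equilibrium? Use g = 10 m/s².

About the fulcrum (at 2.63 m from the right end):
Lamp: 1.65 × 10 = 16.5 N down at 0.08 m → arm 2.55 m, τ = 16.5 × 2.55 = 42.07 N·m clockwise.
Toolbox: 6.86 × 10 = 68.6 N down at 1.04 m → arm 1.59 m, τ = 68.6 × 1.59 = 109.1 N·m clockwise.
Net moment of existing loads = 151.2 N·m clockwise.
The sign weighs 21.8 × 10 = 218 N and must supply an equal counterclockwise moment, so its lever arm about the fulcrum is 151.2 / 218 = 0.694 m.
That puts it at 2.63 + 0.694 = 3.32 m from the right end.

x ≈ 3.32 m from the right end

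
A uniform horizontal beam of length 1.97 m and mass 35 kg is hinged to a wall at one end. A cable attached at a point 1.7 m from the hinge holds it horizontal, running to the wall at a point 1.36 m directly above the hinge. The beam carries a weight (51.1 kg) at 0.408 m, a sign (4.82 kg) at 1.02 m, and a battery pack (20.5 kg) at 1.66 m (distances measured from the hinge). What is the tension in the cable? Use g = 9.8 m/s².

Choose the hinge as the axis so the unknown hinge reaction has zero arm there.
Beam weight: 35 × 9.8 = 343 N down at 0.985 m → arm 0.985 m, τ = 343 × 0.985 = 337.9 N·m clockwise.
Weight: 51.1 × 9.8 = 500.8 N down at 0.408 m → arm 0.408 m, τ = 500.8 × 0.408 = 204.3 N·m clockwise.
Sign: 4.82 × 9.8 = 47.24 N down at 1.02 m → arm 1.02 m, τ = 47.24 × 1.02 = 48.18 N·m clockwise.
Battery pack: 20.5 × 9.8 = 200.9 N down at 1.66 m → arm 1.66 m, τ = 200.9 × 1.66 = 333.5 N·m clockwise.
Total clockwise load moment = 923.9 N·m.
The cable tension T acts at 1.7 m; only its component perpendicular to the beam, T sinθ, produces torque. sinθ = h/√(h²+d²) = 1.36/√(1.36²+1.7²) = 0.6247.
For rotational equilibrium, T × 1.7 × 0.6247 = 923.9, so T = 923.9 / 1.062 = 870 N.

T ≈ 870 N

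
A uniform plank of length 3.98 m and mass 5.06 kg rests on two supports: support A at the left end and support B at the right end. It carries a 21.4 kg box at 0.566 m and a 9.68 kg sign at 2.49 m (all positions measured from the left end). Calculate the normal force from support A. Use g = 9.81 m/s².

R_A ≈ 240 N

Taking torques about support B:
Beam weight: 5.06 × 9.81 = 49.64 N down at 1.99 m → arm 1.99 m, τ = 49.64 × 1.99 = 98.78 N·m counterclockwise.
Box: 21.4 × 9.81 = 209.9 N down at 0.566 m → arm 3.414 m, τ = 209.9 × 3.414 = 716.6 N·m counterclockwise.
Sign: 9.68 × 9.81 = 94.96 N down at 2.49 m → arm 1.49 m, τ = 94.96 × 1.49 = 141.5 N·m counterclockwise.
Net load moment about support B = 956.9 N·m counterclockwise.
Reaction R at support A is upward at 0 m, arm 3.98 m → moment R × 3.98 clockwise.
Setting net torque to zero: R × 3.98 = 956.9 → R = 240 N.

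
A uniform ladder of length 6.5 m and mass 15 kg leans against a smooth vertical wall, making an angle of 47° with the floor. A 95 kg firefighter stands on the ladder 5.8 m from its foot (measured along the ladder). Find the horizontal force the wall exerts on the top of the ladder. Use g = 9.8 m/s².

N_wall ≈ 843 N

Sum moments about the foot of the ladder (the floor normal and friction both act there and drop out).
Ladder weight 15×9.8 = 147 N acts at 3.25 m along the ladder; its horizontal arm is 3.25·cos47° = 2.216 m → τ = 325.8 N·m clockwise.
Firefighter: 95×9.8 = 931 N at 5.8 m → arm 3.956 m → τ = 3683 N·m clockwise.
Wall normal N acts horizontally at the top; its moment arm is the height L sinθ = 6.5·sin47° = 4.754 m, counterclockwise.
Balancing moments: N × 4.754 = 4009, giving N = 843 N.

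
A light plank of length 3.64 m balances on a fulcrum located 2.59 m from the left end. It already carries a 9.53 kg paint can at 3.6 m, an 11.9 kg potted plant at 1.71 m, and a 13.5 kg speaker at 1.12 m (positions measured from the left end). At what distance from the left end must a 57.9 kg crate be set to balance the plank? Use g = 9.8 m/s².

Take moments about the fulcrum (at 2.59 m from the left end).
Paint can: 9.53 × 9.8 = 93.39 N down at 3.6 m → arm 1.01 m, τ = 93.39 × 1.01 = 94.32 N·m clockwise.
Potted plant: 11.9 × 9.8 = 116.6 N down at 1.71 m → arm 0.88 m, τ = 116.6 × 0.88 = 102.6 N·m counterclockwise.
Speaker: 13.5 × 9.8 = 132.3 N down at 1.12 m → arm 1.47 m, τ = 132.3 × 1.47 = 194.5 N·m counterclockwise.
Net moment of existing loads = 202.8 N·m counterclockwise.
The crate weighs 57.9 × 9.8 = 567.4 N and must supply an equal clockwise moment, so its lever arm about the fulcrum is 202.8 / 567.4 = 0.357 m.
That puts it at 2.59 + 0.357 = 2.95 m from the left end.

x ≈ 2.95 m from the left end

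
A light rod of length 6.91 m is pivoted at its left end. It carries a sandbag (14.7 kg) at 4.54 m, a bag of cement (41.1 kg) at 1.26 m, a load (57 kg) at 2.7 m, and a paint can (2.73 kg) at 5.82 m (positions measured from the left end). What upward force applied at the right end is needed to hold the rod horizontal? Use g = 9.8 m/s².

F ≈ 409 N

Take moments about the left end.
Sandbag: 14.7 × 9.8 = 144.1 N down at 4.54 m → arm 4.54 m, τ = 144.1 × 4.54 = 654.2 N·m clockwise.
Bag of cement: 41.1 × 9.8 = 402.8 N down at 1.26 m → arm 1.26 m, τ = 402.8 × 1.26 = 507.5 N·m clockwise.
Load: 57 × 9.8 = 558.6 N down at 2.7 m → arm 2.7 m, τ = 558.6 × 2.7 = 1508 N·m clockwise.
Paint can: 2.73 × 9.8 = 26.75 N down at 5.82 m → arm 5.82 m, τ = 26.75 × 5.82 = 155.7 N·m clockwise.
Net moment of the loads = 2825 N·m clockwise.
The upward force F acts at the right end, arm 6.91 m, giving F × 6.91 counterclockwise.
Setting net torque to zero: F × 6.91 = 2825 → F = 2825 / 6.91 = 409 N.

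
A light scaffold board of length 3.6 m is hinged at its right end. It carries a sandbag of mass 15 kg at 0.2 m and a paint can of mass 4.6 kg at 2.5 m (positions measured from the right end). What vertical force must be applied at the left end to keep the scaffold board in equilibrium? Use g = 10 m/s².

Taking torques about the right end:
Sandbag: 15 × 10 = 150 N down at 0.2 m → arm 0.2 m, τ = 150 × 0.2 = 30 N·m counterclockwise.
Paint can: 4.6 × 10 = 46 N down at 2.5 m → arm 2.5 m, τ = 46 × 2.5 = 115 N·m counterclockwise.
Net moment of the loads = 145 N·m counterclockwise.
The upward force F acts at the left end, arm 3.6 m, giving F × 3.6 clockwise.
Στ = 0 ⇒ F × 3.6 = 145 ⇒ F = 145 / 3.6 = 40.3 N.

F ≈ 40.3 N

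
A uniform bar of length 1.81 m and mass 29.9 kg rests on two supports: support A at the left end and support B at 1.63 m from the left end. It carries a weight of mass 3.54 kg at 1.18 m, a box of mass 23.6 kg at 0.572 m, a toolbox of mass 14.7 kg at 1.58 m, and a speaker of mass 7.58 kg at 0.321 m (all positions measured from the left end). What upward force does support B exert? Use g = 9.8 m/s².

About support A:
Beam weight: 29.9 × 9.8 = 293 N down at 0.905 m → arm 0.905 m, τ = 293 × 0.905 = 265.2 N·m clockwise.
Weight: 3.54 × 9.8 = 34.69 N down at 1.18 m → arm 1.18 m, τ = 34.69 × 1.18 = 40.93 N·m clockwise.
Box: 23.6 × 9.8 = 231.3 N down at 0.572 m → arm 0.572 m, τ = 231.3 × 0.572 = 132.3 N·m clockwise.
Toolbox: 14.7 × 9.8 = 144.1 N down at 1.58 m → arm 1.58 m, τ = 144.1 × 1.58 = 227.7 N·m clockwise.
Speaker: 7.58 × 9.8 = 74.28 N down at 0.321 m → arm 0.321 m, τ = 74.28 × 0.321 = 23.84 N·m clockwise.
Net load moment about support A = 690 N·m clockwise.
Reaction R at support B is upward at 1.63 m, arm 1.63 m → moment R × 1.63 counterclockwise.
Balancing moments: R × 1.63 = 690, giving R = 423 N.

R_B ≈ 423 N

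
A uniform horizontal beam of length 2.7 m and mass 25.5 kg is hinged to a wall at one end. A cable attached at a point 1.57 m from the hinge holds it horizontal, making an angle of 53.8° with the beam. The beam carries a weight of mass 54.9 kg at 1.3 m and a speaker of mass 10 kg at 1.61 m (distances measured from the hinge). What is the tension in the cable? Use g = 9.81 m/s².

Take moments about the hinge.
Beam weight: 25.5 × 9.81 = 250.2 N down at 1.35 m → arm 1.35 m, τ = 250.2 × 1.35 = 337.8 N·m clockwise.
Weight: 54.9 × 9.81 = 538.6 N down at 1.3 m → arm 1.3 m, τ = 538.6 × 1.3 = 700.2 N·m clockwise.
Speaker: 10 × 9.81 = 98.1 N down at 1.61 m → arm 1.61 m, τ = 98.1 × 1.61 = 157.9 N·m clockwise.
Total clockwise load moment = 1196 N·m.
The cable tension T acts at 1.57 m; only its component perpendicular to the beam, T sinθ, produces torque. sin 53.8° = 0.807.
Setting net torque to zero: T × 1.57 × 0.807 = 1196 → T = 1196 / 1.267 = 944 N.

T ≈ 944 N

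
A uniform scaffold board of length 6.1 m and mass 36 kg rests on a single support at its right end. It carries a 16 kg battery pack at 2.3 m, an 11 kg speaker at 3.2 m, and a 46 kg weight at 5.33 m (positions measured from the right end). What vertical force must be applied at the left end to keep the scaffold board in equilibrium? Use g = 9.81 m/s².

About the right end:
Beam weight: 36 × 9.81 = 353.2 N down at 3.05 m → arm 3.05 m, τ = 353.2 × 3.05 = 1077 N·m counterclockwise.
Battery pack: 16 × 9.81 = 157 N down at 2.3 m → arm 2.3 m, τ = 157 × 2.3 = 361.1 N·m counterclockwise.
Speaker: 11 × 9.81 = 107.9 N down at 3.2 m → arm 3.2 m, τ = 107.9 × 3.2 = 345.3 N·m counterclockwise.
Weight: 46 × 9.81 = 451.3 N down at 5.33 m → arm 5.33 m, τ = 451.3 × 5.33 = 2405 N·m counterclockwise.
Net moment of the loads = 4188 N·m counterclockwise.
The upward force F acts at the left end, arm 6.1 m, giving F × 6.1 clockwise.
Setting net torque to zero: F × 6.1 = 4188 → F = 4188 / 6.1 = 687 N.

F ≈ 687 N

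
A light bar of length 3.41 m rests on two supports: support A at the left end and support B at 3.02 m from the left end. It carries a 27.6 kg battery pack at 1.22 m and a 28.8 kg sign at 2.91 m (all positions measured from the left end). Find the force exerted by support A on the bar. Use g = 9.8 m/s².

Choose support B as the axis so its reaction then has zero moment arm.
Battery pack: 27.6 × 9.8 = 270.5 N down at 1.22 m → arm 1.8 m, τ = 270.5 × 1.8 = 486.9 N·m counterclockwise.
Sign: 28.8 × 9.8 = 282.2 N down at 2.91 m → arm 0.11 m, τ = 282.2 × 0.11 = 31.04 N·m counterclockwise.
Net load moment about support B = 517.9 N·m counterclockwise.
Reaction R at support A is upward at 0 m, arm 3.02 m → moment R × 3.02 clockwise.
Στ = 0 ⇒ R × 3.02 = 517.9 ⇒ R = 171 N.

R_A ≈ 171 N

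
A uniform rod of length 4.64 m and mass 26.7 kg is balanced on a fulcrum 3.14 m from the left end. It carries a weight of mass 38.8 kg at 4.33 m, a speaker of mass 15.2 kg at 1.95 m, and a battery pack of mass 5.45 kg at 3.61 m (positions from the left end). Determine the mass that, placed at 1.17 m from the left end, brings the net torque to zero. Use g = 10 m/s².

Taking torques about the fulcrum (at 3.14 m from the left end):
Beam weight: 26.7 × 10 = 267 N down at 2.32 m → arm 0.82 m, τ = 267 × 0.82 = 218.9 N·m counterclockwise.
Weight: 38.8 × 10 = 388 N down at 4.33 m → arm 1.19 m, τ = 388 × 1.19 = 461.7 N·m clockwise.
Speaker: 15.2 × 10 = 152 N down at 1.95 m → arm 1.19 m, τ = 152 × 1.19 = 180.9 N·m counterclockwise.
Battery pack: 5.45 × 10 = 54.5 N down at 3.61 m → arm 0.47 m, τ = 54.5 × 0.47 = 25.61 N·m clockwise.
Net moment of known loads = 87.51 N·m clockwise.
An unknown mass m at 1.17 m has arm 1.97 m; its moment is m·g·1.97 counterclockwise.
Balancing moments: m × 10 × 1.97 = 87.51, giving m = 87.51 / (10 × 1.97) = 4.44 kg.

m ≈ 4.44 kg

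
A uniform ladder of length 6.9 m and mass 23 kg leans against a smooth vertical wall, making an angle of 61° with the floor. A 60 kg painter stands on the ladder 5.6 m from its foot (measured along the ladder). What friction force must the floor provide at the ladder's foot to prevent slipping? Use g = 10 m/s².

f ≈ 334 N

About the foot of the ladder:
Ladder weight 23×10 = 230 N acts at 3.45 m along the ladder; its horizontal arm is 3.45·cos61° = 1.673 m → τ = 384.8 N·m clockwise.
Painter: 60×10 = 600 N at 5.6 m → arm 2.715 m → τ = 1629 N·m clockwise.
Wall normal N acts horizontally at the top; its moment arm is the height L sinθ = 6.9·sin61° = 6.035 m, counterclockwise.
Setting net torque to zero: N × 6.035 = 2014 → N = 334 N.
ΣFx = 0: friction at the foot balances the wall's push, so f = N_wall = 334 N.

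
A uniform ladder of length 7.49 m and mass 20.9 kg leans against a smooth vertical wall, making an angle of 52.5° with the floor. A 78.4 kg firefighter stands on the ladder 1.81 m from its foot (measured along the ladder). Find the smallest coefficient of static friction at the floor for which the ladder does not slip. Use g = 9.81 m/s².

Choose the foot of the ladder as the axis so the floor normal and friction both act there and drop out.
Ladder weight 20.9×9.81 = 205 N acts at 3.745 m along the ladder; its horizontal arm is 3.745·cos52.5° = 2.28 m → τ = 467.4 N·m clockwise.
Firefighter: 78.4×9.81 = 769.1 N at 1.81 m → arm 1.102 m → τ = 847.5 N·m clockwise.
Wall normal N acts horizontally at the top; its moment arm is the height L sinθ = 7.49·sin52.5° = 5.942 m, counterclockwise.
Balancing moments: N × 5.942 = 1315, giving N = 221.3 N.
ΣFx = 0 ⇒ f = N_wall = 221.3 N. ΣFy = 0 ⇒ N_floor = 974.1 N.
μ_min = f / N_floor = 221.3 / 974.1 = 0.227.

μ_min ≈ 0.227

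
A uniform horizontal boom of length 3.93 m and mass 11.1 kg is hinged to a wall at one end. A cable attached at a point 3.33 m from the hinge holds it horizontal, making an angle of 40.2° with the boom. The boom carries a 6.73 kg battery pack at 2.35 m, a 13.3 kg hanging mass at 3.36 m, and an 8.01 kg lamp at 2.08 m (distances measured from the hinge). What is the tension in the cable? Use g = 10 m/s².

T ≈ 460 N

About the hinge:
Beam weight: 11.1 × 10 = 111 N down at 1.965 m → arm 1.965 m, τ = 111 × 1.965 = 218.1 N·m clockwise.
Battery pack: 6.73 × 10 = 67.3 N down at 2.35 m → arm 2.35 m, τ = 67.3 × 2.35 = 158.2 N·m clockwise.
Hanging mass: 13.3 × 10 = 133 N down at 3.36 m → arm 3.36 m, τ = 133 × 3.36 = 446.9 N·m clockwise.
Lamp: 8.01 × 10 = 80.1 N down at 2.08 m → arm 2.08 m, τ = 80.1 × 2.08 = 166.6 N·m clockwise.
Total clockwise load moment = 989.8 N·m.
The cable tension T acts at 3.33 m; only its component perpendicular to the boom, T sinθ, produces torque. sin 40.2° = 0.6455.
For rotational equilibrium, T × 3.33 × 0.6455 = 989.8, so T = 989.8 / 2.15 = 460 N.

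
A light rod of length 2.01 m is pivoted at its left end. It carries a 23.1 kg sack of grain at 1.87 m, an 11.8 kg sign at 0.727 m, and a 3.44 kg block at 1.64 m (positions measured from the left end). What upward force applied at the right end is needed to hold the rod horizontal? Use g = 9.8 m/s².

Taking torques about the left end:
Sack of grain: 23.1 × 9.8 = 226.4 N down at 1.87 m → arm 1.87 m, τ = 226.4 × 1.87 = 423.4 N·m clockwise.
Sign: 11.8 × 9.8 = 115.6 N down at 0.727 m → arm 0.727 m, τ = 115.6 × 0.727 = 84.04 N·m clockwise.
Block: 3.44 × 9.8 = 33.71 N down at 1.64 m → arm 1.64 m, τ = 33.71 × 1.64 = 55.28 N·m clockwise.
Net moment of the loads = 562.7 N·m clockwise.
The upward force F acts at the right end, arm 2.01 m, giving F × 2.01 counterclockwise.
Setting net torque to zero: F × 2.01 = 562.7 → F = 562.7 / 2.01 = 280 N.

F ≈ 280 N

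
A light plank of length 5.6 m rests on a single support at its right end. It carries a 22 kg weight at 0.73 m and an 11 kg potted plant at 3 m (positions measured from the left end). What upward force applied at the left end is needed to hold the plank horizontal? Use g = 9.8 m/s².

Sum moments about the right end (the unknown pivot reaction has zero arm there).
Weight: 22 × 9.8 = 215.6 N down at 0.73 m → arm 4.87 m, τ = 215.6 × 4.87 = 1050 N·m counterclockwise.
Potted plant: 11 × 9.8 = 107.8 N down at 3 m → arm 2.6 m, τ = 107.8 × 2.6 = 280.3 N·m counterclockwise.
Net moment of the loads = 1330 N·m counterclockwise.
The upward force F acts at the left end, arm 5.6 m, giving F × 5.6 clockwise.
Στ = 0 ⇒ F × 5.6 = 1330 ⇒ F = 1330 / 5.6 = 238 N.

F ≈ 238 N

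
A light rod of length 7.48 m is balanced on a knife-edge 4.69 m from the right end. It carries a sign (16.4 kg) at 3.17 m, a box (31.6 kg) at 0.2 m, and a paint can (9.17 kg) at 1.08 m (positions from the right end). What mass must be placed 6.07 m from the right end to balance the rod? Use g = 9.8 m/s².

Take moments about the knife-edge (at 4.69 m from the right end).
Sign: 16.4 × 9.8 = 160.7 N down at 3.17 m → arm 1.52 m, τ = 160.7 × 1.52 = 244.3 N·m clockwise.
Box: 31.6 × 9.8 = 309.7 N down at 0.2 m → arm 4.49 m, τ = 309.7 × 4.49 = 1391 N·m clockwise.
Paint can: 9.17 × 9.8 = 89.87 N down at 1.08 m → arm 3.61 m, τ = 89.87 × 3.61 = 324.4 N·m clockwise.
Net moment of known loads = 1960 N·m clockwise.
An unknown mass m at 6.07 m has arm 1.38 m; its moment is m·g·1.38 counterclockwise.
Setting net torque to zero: m × 9.8 × 1.38 = 1960 → m = 1960 / (9.8 × 1.38) = 145 kg.

m ≈ 145 kg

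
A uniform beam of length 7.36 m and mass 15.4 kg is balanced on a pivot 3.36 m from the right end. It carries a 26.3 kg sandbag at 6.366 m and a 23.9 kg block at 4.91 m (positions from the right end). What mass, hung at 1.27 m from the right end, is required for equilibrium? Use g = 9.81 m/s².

About the pivot (at 3.36 m from the right end):
Beam weight: 15.4 × 9.81 = 151.1 N down at 3.68 m → arm 0.32 m, τ = 151.1 × 0.32 = 48.35 N·m counterclockwise.
Sandbag: 26.3 × 9.81 = 258 N down at 6.366 m → arm 3.006 m, τ = 258 × 3.006 = 775.5 N·m counterclockwise.
Block: 23.9 × 9.81 = 234.5 N down at 4.91 m → arm 1.55 m, τ = 234.5 × 1.55 = 363.5 N·m counterclockwise.
Net moment of known loads = 1187 N·m counterclockwise.
An unknown mass m at 1.27 m has arm 2.09 m; its moment is m·g·2.09 clockwise.
Στ = 0 ⇒ m × 9.81 × 2.09 = 1187 ⇒ m = 1187 / (9.81 × 2.09) = 57.9 kg.

m ≈ 57.9 kg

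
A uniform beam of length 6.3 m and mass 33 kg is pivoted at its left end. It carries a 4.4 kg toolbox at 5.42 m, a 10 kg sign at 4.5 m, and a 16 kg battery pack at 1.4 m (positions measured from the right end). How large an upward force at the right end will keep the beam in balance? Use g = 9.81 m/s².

F ≈ 318 N

Taking torques about the left end:
Beam weight: 33 × 9.81 = 323.7 N down at 3.15 m → arm 3.15 m, τ = 323.7 × 3.15 = 1020 N·m clockwise.
Toolbox: 4.4 × 9.81 = 43.16 N down at 5.42 m → arm 0.88 m, τ = 43.16 × 0.88 = 37.98 N·m clockwise.
Sign: 10 × 9.81 = 98.1 N down at 4.5 m → arm 1.8 m, τ = 98.1 × 1.8 = 176.6 N·m clockwise.
Battery pack: 16 × 9.81 = 157 N down at 1.4 m → arm 4.9 m, τ = 157 × 4.9 = 769.3 N·m clockwise.
Net moment of the loads = 2004 N·m clockwise.
The upward force F acts at the right end, arm 6.3 m, giving F × 6.3 counterclockwise.
Στ = 0 ⇒ F × 6.3 = 2004 ⇒ F = 2004 / 6.3 = 318 N.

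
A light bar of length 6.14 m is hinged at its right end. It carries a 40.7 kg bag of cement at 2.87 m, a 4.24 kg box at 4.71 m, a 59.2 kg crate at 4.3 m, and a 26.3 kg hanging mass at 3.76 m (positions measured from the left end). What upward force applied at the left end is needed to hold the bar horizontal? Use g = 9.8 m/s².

Take moments about the right end.
Bag of cement: 40.7 × 9.8 = 398.9 N down at 2.87 m → arm 3.27 m, τ = 398.9 × 3.27 = 1304 N·m counterclockwise.
Box: 4.24 × 9.8 = 41.55 N down at 4.71 m → arm 1.43 m, τ = 41.55 × 1.43 = 59.42 N·m counterclockwise.
Crate: 59.2 × 9.8 = 580.2 N down at 4.3 m → arm 1.84 m, τ = 580.2 × 1.84 = 1068 N·m counterclockwise.
Hanging mass: 26.3 × 9.8 = 257.7 N down at 3.76 m → arm 2.38 m, τ = 257.7 × 2.38 = 613.3 N·m counterclockwise.
Net moment of the loads = 3045 N·m counterclockwise.
The upward force F acts at the left end, arm 6.14 m, giving F × 6.14 clockwise.
For rotational equilibrium, F × 6.14 = 3045, so F = 3045 / 6.14 = 496 N.

F ≈ 496 N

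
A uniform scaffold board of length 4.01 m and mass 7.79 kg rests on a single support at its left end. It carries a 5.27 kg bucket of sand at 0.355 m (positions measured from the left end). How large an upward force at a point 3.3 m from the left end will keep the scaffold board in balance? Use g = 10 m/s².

F ≈ 53 N

Take moments about the left end.
Beam weight: 7.79 × 10 = 77.9 N down at 2.005 m → arm 2.005 m, τ = 77.9 × 2.005 = 156.2 N·m clockwise.
Bucket of sand: 5.27 × 10 = 52.7 N down at 0.355 m → arm 0.355 m, τ = 52.7 × 0.355 = 18.71 N·m clockwise.
Net moment of the loads = 174.9 N·m clockwise.
The upward force F acts at a point 3.3 m from the left end, arm 3.3 m, giving F × 3.3 counterclockwise.
Setting net torque to zero: F × 3.3 = 174.9 → F = 174.9 / 3.3 = 53 N.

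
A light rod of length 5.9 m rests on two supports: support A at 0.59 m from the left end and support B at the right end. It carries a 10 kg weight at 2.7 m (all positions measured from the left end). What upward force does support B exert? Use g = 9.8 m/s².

Take moments about support A.
Weight: 10 × 9.8 = 98 N down at 2.7 m → arm 2.11 m, τ = 98 × 2.11 = 206.8 N·m clockwise.
Net load moment about support A = 206.8 N·m clockwise.
Reaction R at support B is upward at 5.9 m, arm 5.31 m → moment R × 5.31 counterclockwise.
Setting net torque to zero: R × 5.31 = 206.8 → R = 38.9 N.

R_B ≈ 38.9 N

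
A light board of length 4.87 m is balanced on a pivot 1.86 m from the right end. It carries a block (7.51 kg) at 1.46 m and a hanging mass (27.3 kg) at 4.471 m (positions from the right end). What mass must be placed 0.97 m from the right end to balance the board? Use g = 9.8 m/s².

m ≈ 76.7 kg

Taking torques about the pivot (at 1.86 m from the right end):
Block: 7.51 × 9.8 = 73.6 N down at 1.46 m → arm 0.4 m, τ = 73.6 × 0.4 = 29.44 N·m clockwise.
Hanging mass: 27.3 × 9.8 = 267.5 N down at 4.471 m → arm 2.611 m, τ = 267.5 × 2.611 = 698.4 N·m counterclockwise.
Net moment of known loads = 669 N·m counterclockwise.
An unknown mass m at 0.97 m has arm 0.89 m; its moment is m·g·0.89 clockwise.
Setting net torque to zero: m × 9.8 × 0.89 = 669 → m = 669 / (9.8 × 0.89) = 76.7 kg.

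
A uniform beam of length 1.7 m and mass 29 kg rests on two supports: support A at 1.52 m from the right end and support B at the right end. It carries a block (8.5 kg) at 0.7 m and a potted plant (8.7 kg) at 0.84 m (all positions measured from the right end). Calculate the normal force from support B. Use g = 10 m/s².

Sum moments about support A (its reaction then has zero moment arm).
Beam weight: 29 × 10 = 290 N down at 0.85 m → arm 0.67 m, τ = 290 × 0.67 = 194.3 N·m clockwise.
Block: 8.5 × 10 = 85 N down at 0.7 m → arm 0.82 m, τ = 85 × 0.82 = 69.7 N·m clockwise.
Potted plant: 8.7 × 10 = 87 N down at 0.84 m → arm 0.68 m, τ = 87 × 0.68 = 59.16 N·m clockwise.
Net load moment about support A = 323.2 N·m clockwise.
Reaction R at support B is upward at 0 m, arm 1.52 m → moment R × 1.52 counterclockwise.
Setting net torque to zero: R × 1.52 = 323.2 → R = 213 N.

R_B ≈ 213 N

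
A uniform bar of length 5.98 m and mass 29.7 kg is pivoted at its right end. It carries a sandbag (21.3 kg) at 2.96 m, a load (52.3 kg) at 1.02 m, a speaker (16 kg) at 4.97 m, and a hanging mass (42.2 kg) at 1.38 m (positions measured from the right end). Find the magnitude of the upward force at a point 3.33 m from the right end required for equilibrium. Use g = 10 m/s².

Take moments about the right end.
Beam weight: 29.7 × 10 = 297 N down at 2.99 m → arm 2.99 m, τ = 297 × 2.99 = 888 N·m counterclockwise.
Sandbag: 21.3 × 10 = 213 N down at 2.96 m → arm 2.96 m, τ = 213 × 2.96 = 630.5 N·m counterclockwise.
Load: 52.3 × 10 = 523 N down at 1.02 m → arm 1.02 m, τ = 523 × 1.02 = 533.5 N·m counterclockwise.
Speaker: 16 × 10 = 160 N down at 4.97 m → arm 4.97 m, τ = 160 × 4.97 = 795.2 N·m counterclockwise.
Hanging mass: 42.2 × 10 = 422 N down at 1.38 m → arm 1.38 m, τ = 422 × 1.38 = 582.4 N·m counterclockwise.
Net moment of the loads = 3430 N·m counterclockwise.
The upward force F acts at a point 3.33 m from the right end, arm 3.33 m, giving F × 3.33 clockwise.
Balancing moments: F × 3.33 = 3430, giving F = 3430 / 3.33 = 1030 N.

F ≈ 1030 N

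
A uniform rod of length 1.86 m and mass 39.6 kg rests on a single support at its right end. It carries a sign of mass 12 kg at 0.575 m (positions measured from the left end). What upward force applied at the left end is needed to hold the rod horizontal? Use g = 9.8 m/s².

F ≈ 275 N

Sum moments about the right end (the unknown pivot reaction has zero arm there).
Beam weight: 39.6 × 9.8 = 388.1 N down at 0.93 m → arm 0.93 m, τ = 388.1 × 0.93 = 360.9 N·m counterclockwise.
Sign: 12 × 9.8 = 117.6 N down at 0.575 m → arm 1.285 m, τ = 117.6 × 1.285 = 151.1 N·m counterclockwise.
Net moment of the loads = 512 N·m counterclockwise.
The upward force F acts at the left end, arm 1.86 m, giving F × 1.86 clockwise.
Setting net torque to zero: F × 1.86 = 512 → F = 512 / 1.86 = 275 N.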